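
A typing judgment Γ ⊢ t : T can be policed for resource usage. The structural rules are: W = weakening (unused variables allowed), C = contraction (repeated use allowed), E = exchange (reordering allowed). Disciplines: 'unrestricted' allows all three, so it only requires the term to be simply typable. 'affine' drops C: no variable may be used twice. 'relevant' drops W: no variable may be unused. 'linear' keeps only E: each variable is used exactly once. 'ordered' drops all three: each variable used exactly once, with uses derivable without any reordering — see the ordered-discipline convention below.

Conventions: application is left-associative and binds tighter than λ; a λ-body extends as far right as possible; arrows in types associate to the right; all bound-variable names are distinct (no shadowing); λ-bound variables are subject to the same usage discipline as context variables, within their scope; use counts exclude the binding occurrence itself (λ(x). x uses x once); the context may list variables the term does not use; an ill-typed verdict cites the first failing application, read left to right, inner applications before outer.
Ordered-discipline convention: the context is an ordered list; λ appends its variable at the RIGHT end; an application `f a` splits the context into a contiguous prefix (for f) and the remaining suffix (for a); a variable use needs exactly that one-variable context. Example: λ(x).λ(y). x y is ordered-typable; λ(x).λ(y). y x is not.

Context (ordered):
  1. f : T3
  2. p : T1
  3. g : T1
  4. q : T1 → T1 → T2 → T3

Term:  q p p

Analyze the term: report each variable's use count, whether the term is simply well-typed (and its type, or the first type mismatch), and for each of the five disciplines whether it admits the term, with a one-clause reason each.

usage: f=0, p=2, g=0, q=1
use order (left to right): q, p, p
typing: well-typed at T2 → T3
ordered: ✗ — repeated use of p ×2; f, g left unused
linear: ✗ — repeated use of p ×2; f, g left unused
affine: ✗ — repeated use of p ×2
relevant: ✗ — f, g left unused
unrestricted: ✓ — simply typable at T2 → T3; W, C, E all held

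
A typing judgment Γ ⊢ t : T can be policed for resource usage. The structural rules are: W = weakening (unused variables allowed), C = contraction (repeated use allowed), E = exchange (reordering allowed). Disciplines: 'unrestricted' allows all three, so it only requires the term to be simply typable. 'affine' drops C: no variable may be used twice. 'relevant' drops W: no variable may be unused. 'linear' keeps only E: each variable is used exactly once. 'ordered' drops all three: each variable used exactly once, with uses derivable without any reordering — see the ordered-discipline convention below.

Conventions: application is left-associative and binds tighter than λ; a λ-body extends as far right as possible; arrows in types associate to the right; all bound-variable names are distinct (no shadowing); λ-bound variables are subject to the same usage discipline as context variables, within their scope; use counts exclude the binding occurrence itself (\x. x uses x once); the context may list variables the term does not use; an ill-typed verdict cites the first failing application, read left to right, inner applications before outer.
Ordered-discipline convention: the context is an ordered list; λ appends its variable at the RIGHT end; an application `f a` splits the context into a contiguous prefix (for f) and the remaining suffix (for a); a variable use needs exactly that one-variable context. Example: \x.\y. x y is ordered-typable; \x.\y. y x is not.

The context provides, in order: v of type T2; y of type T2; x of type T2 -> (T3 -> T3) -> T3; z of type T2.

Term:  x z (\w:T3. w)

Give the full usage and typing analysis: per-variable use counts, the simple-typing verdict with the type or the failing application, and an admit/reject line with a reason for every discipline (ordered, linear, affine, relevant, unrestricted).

use counts: v=0; y=0; x=1; z=1; w (λ-bound)=1
left-to-right use order: x, z, w
typing: well-typed — term : T3
ordered: ✗ — unused: v, y — weakening required
linear: ✗ — unused: v, y — weakening required
affine: ✓ — none of v, y, x, z, w used more than once
relevant: ✗ — unused: v, y — weakening required
unrestricted: ✓ — well-typed at T3; no restrictions here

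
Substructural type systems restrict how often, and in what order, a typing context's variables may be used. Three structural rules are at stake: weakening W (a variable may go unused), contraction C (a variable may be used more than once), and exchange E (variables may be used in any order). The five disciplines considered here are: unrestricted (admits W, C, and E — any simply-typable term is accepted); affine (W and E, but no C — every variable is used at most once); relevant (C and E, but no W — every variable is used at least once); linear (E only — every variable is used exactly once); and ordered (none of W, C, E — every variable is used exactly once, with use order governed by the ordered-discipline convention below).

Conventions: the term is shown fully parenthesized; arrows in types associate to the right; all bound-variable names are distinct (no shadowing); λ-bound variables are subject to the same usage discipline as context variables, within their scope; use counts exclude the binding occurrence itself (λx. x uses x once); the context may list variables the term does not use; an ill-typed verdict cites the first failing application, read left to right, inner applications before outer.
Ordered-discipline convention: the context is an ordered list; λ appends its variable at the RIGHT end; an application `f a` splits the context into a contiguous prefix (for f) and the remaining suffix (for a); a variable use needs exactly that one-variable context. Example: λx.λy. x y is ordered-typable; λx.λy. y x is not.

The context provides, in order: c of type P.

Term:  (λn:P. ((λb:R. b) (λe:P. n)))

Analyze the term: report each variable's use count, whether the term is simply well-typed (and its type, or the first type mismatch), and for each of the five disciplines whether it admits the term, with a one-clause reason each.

usage: c=0; n [bound]=1; b [bound]=1; e [bound]=0
use order (left to right): b, n
typing: ill-typed: argument of type P → P where R is required
ordered ✗ (a type mismatch blocks all five)
linear ✗ (the type mismatch rejects it)
affine ✗ (not simply typable)
relevant ✗ (fails simple typing)
unrestricted ✗ (a type mismatch blocks all five)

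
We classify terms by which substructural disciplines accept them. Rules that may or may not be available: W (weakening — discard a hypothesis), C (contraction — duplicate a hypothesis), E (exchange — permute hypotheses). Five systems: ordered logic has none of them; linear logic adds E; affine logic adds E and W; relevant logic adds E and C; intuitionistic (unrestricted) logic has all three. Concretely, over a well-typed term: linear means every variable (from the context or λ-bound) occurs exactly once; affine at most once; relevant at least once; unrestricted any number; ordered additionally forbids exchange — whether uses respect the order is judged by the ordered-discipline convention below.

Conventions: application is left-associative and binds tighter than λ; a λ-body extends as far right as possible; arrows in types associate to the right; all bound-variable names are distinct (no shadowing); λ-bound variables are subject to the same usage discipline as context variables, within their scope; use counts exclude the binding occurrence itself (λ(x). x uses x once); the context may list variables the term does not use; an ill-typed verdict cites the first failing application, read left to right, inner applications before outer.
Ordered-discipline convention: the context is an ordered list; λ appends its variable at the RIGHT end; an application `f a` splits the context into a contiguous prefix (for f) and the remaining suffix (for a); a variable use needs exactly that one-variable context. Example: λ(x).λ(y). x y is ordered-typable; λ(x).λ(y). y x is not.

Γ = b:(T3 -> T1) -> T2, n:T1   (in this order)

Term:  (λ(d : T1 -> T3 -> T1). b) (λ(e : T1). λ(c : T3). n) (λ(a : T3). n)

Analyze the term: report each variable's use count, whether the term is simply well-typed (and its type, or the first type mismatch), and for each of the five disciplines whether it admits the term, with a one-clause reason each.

use counts: b ×1; n ×2; d (bound) ×0; e (bound) ×0; c (bound) ×0; a (bound) ×0
use order (left to right): b, n, n
typing: well-typed at T2
ordered: ✗, n ×2 used more than once (contraction); d, e, c, a left unused
linear: ✗, n ×2 used more than once (contraction); d, e, c, a left unused
affine: ✗, n ×2 used more than once (contraction)
relevant: ✗, d, e, c, a left unused
unrestricted: ✓, typability at T2 is all that's needed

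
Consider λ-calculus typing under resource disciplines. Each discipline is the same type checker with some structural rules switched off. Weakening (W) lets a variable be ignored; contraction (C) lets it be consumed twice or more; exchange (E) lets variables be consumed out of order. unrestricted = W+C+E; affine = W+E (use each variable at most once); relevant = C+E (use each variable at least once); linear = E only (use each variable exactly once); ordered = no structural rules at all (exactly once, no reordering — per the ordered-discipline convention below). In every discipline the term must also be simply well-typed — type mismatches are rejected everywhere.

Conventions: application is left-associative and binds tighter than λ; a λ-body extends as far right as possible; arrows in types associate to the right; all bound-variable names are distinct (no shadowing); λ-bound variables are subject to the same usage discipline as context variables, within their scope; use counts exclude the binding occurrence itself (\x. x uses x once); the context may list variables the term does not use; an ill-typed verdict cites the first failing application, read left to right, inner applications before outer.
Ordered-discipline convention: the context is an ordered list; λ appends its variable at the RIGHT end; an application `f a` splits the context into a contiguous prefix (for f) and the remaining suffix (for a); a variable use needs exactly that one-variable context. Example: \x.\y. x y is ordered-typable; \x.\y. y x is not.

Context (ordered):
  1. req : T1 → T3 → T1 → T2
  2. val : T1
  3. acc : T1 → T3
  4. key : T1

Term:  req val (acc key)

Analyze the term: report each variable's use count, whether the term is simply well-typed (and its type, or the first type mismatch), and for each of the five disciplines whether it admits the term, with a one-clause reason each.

counts: req: 1×, val: 1×, acc: 1×, key: 1×
left-to-right use order: req, val, acc, key
typing: the term checks, with type T1 → T2
ordered: ✓ — req, val, acc, key once each; derivable with no W/C/E
linear: ✓ — each of req, val, acc, key used exactly once
affine: ✓ — at most one use each (req, val, acc, key)
relevant: ✓ — every one of req, val, acc, key appears
unrestricted: ✓ — typability at T1 → T2 is all that's needed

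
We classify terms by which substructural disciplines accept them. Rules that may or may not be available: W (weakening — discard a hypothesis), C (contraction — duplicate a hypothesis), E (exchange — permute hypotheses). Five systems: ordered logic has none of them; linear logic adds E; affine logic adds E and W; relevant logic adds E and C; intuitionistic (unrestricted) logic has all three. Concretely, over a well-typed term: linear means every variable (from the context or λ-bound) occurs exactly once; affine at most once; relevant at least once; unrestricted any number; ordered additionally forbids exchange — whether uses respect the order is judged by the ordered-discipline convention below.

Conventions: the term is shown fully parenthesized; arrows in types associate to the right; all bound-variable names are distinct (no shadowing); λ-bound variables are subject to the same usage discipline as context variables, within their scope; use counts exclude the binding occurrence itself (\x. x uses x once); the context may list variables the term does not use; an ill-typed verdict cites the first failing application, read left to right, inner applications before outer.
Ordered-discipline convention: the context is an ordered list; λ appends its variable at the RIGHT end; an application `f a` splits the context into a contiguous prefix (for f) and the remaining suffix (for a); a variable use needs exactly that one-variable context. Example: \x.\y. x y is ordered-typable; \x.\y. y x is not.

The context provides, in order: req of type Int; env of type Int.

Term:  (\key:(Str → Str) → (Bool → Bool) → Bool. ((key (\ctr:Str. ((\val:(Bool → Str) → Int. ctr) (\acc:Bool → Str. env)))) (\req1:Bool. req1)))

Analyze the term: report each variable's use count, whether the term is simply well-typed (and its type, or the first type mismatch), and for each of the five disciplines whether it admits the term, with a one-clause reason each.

counts: req: 0, env: 1, key [bound]: 1, ctr [bound]: 1, val [bound]: 0, acc [bound]: 0, req1 [bound]: 1
uses in reading order: key, ctr, env, req1
typing: the term checks, with type ((Str → Str) → (Bool → Bool) → Bool) → Bool
ordered: ✗, req, val, acc never used (weakening)
linear: ✗, req, val, acc never used (weakening)
affine: ✓, no duplicate uses among req, env, key, ctr, val, acc, req1
relevant: ✗, req, val, acc never used (weakening)
unrestricted: ✓, simply typable at ((Str → Str) → (Bool → Bool) → Bool) → Bool; W, C, E all held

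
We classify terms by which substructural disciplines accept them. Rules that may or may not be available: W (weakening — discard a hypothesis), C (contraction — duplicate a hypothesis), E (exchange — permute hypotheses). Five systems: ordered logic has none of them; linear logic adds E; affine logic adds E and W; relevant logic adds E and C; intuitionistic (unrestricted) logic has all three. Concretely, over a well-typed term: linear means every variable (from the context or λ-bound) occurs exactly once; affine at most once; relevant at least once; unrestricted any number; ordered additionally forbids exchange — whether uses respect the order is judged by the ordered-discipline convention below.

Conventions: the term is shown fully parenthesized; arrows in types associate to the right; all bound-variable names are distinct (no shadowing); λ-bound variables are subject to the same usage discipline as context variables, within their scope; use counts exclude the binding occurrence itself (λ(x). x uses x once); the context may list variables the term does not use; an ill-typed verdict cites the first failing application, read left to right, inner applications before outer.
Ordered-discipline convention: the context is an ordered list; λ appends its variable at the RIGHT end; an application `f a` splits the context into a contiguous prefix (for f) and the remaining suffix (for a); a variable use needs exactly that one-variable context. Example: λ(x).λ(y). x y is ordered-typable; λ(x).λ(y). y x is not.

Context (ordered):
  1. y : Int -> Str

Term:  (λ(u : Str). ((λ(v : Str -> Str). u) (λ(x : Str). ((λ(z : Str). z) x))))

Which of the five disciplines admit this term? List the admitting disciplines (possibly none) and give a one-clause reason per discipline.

admitted in: affine, unrestricted
counts: y=0; u (bound)=1; v (bound)=0; x (bound)=1; z (bound)=1
uses in reading order: u, z, x
typing: the term checks, with type Str -> Str
ordered: ✗ — needs weakening: y, v unused
linear: ✗ — needs weakening: y, v unused
affine: ✓ — y, u, v, x, z: no repeats, contraction unneeded
relevant: ✗ — needs weakening: y, v unused
unrestricted: ✓ — well-typed at Str -> Str; no restrictions here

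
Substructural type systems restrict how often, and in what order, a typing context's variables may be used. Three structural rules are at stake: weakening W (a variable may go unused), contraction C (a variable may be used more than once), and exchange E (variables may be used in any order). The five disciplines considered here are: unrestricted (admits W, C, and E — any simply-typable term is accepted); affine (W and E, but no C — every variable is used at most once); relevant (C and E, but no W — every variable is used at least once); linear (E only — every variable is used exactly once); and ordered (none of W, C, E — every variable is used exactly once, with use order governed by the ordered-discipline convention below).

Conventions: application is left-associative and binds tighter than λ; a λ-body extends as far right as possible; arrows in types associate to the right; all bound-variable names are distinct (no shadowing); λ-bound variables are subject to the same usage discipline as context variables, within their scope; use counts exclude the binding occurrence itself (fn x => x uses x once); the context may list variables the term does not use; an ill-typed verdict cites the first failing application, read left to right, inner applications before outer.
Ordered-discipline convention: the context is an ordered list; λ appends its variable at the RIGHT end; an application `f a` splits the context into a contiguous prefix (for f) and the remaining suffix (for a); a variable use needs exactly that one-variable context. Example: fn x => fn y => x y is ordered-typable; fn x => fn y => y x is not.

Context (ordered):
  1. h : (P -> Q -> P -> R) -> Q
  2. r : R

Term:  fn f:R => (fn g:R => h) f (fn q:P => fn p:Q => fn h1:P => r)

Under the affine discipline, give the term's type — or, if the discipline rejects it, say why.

term : R -> Q
usage: h=1; r=1; f (bound)=1; g (bound)=0; q (bound)=0; p (bound)=0; h1 (bound)=0
left-to-right use order: h, f, r
typing: well-typed — term : R -> Q
all disciplines: ordered ✗; linear ✗; affine ✓; relevant ✗; unrestricted ✓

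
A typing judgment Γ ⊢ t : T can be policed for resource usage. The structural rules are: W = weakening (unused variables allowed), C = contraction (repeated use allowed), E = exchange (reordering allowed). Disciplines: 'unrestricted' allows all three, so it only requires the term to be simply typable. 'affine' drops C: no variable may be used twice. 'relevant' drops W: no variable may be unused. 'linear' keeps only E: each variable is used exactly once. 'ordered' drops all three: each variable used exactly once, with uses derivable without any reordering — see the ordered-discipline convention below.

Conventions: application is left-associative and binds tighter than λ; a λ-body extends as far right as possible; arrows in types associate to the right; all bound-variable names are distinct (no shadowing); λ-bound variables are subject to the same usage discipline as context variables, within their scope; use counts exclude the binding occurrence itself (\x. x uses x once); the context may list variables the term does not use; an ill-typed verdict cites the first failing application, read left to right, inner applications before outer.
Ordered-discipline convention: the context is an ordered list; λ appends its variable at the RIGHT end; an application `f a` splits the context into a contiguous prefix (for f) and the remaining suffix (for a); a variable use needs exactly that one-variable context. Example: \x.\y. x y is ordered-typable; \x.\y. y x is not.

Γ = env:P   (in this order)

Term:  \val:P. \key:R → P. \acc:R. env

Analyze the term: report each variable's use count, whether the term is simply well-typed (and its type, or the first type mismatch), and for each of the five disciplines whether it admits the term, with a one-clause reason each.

counts: env: 1; val [bound]: 0; key [bound]: 0; acc [bound]: 0
order of uses: env
typing: well-typed — term : P → (R → P) → R → P
ordered: ✗, val, key, acc left unused
linear: ✗, val, key, acc left unused
affine: ✓, none of env, val, key, acc used more than once
relevant: ✗, val, key, acc left unused
unrestricted: ✓, simply typable at P → (R → P) → R → P; W, C, E all held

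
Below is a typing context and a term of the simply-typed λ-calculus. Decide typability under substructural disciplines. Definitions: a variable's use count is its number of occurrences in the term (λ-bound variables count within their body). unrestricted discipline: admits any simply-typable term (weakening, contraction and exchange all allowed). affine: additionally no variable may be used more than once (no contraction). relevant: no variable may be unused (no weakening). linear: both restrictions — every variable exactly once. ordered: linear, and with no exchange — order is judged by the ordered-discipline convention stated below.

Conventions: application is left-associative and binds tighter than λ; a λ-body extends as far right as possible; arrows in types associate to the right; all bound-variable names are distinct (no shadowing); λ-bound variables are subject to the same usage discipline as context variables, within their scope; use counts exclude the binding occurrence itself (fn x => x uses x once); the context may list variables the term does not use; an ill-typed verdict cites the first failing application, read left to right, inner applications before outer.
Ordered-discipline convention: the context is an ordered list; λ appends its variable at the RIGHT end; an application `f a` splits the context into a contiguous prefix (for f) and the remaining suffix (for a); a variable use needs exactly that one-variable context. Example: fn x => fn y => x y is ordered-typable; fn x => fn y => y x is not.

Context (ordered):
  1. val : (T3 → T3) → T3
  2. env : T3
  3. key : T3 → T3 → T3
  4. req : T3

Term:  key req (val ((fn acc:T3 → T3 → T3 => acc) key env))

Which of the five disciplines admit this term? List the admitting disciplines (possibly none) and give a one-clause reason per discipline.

admitted in: relevant, unrestricted
counts: val: 1×; env: 1×; key: 2×; req: 1×; acc (λ-bound): 1×
use order (left to right): key, req, val, acc, key, env
typing: the term checks, with type T3
ordered ✗ (needs contraction — key ×2)
linear ✗ (needs contraction — key ×2)
affine ✗ (needs contraction — key ×2)
relevant ✓ (val, env, key, req, acc: all used, weakening unneeded)
unrestricted ✓ (well-typed at T3; no restrictions here)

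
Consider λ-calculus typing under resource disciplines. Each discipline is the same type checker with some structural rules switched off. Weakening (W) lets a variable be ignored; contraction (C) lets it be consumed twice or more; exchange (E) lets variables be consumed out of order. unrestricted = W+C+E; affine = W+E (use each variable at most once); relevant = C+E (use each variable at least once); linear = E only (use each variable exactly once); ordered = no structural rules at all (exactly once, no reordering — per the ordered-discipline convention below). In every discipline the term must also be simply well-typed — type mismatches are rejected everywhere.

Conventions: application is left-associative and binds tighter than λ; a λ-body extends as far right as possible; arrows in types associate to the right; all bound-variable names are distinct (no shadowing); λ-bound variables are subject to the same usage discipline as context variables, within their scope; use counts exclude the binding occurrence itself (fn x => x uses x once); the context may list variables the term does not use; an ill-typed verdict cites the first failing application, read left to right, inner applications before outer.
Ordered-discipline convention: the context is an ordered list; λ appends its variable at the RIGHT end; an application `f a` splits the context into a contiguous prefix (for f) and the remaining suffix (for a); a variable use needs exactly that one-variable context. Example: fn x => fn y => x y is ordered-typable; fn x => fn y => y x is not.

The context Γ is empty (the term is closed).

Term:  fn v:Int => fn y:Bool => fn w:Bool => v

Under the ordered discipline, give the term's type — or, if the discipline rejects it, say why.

not well-typed under ordered — y, w never used (weakening)
counts: v (λ-bound) ×1, y (λ-bound) ×0, w (λ-bound) ×0
left-to-right use order: v
typing: well-typed — term : Int → Bool → Bool → Int
all disciplines: ordered ✗, linear ✗, affine ✓, relevant ✗, unrestricted ✓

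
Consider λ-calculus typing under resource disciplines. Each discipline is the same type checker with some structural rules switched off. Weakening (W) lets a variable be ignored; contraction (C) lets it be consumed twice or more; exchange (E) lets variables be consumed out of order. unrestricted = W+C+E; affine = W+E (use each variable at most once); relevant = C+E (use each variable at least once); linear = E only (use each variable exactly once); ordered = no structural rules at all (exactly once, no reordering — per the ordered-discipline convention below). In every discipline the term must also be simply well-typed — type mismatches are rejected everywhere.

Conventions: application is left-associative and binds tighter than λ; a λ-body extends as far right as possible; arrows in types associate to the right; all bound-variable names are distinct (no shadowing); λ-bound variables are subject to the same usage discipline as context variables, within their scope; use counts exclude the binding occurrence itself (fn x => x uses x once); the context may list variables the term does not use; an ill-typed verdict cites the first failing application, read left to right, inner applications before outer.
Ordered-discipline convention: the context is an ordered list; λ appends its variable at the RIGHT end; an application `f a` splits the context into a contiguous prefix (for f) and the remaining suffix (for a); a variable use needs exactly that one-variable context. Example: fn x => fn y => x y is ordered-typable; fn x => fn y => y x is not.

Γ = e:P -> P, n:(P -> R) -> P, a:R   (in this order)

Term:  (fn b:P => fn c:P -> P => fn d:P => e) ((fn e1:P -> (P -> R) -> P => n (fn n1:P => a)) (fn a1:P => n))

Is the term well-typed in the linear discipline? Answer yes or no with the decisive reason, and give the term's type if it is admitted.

no — n ×2 used more than once (contraction); b, c, d, e1, n1, a1 never used (weakening)
usage: e: 1, n: 2, a: 1, b (λ-bound): 0, c (λ-bound): 0, d (λ-bound): 0, e1 (λ-bound): 0, n1 (λ-bound): 0, a1 (λ-bound): 0
order of uses: e, n, a, n
typing: well-typed at (P -> P) -> P -> P -> P
all disciplines: ordered ✗, linear ✗, affine ✗, relevant ✗, unrestricted ✓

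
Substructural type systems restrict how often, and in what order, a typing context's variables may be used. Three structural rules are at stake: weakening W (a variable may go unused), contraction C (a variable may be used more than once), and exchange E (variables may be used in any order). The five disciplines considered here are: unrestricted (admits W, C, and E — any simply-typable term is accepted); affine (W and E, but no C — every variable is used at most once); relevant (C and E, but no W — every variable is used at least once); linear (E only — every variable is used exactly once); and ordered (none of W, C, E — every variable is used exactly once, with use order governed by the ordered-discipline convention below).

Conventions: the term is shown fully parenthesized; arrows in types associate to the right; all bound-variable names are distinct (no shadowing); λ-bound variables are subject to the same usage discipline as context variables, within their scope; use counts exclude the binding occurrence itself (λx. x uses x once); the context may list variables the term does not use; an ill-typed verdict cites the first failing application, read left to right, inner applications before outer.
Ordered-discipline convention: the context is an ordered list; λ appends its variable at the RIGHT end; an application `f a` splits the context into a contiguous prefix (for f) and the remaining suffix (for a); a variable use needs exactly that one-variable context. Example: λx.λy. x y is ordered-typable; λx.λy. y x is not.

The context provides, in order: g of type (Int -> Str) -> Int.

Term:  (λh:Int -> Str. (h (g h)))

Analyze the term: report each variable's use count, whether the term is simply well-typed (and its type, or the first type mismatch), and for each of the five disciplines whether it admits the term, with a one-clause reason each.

use counts: g: 1×; h (λ-bound): 2×
left-to-right use order: h, g, h
typing: well-typed — term : (Int -> Str) -> Str
ordered: ✗, repeated use of h ×2
linear: ✗, repeated use of h ×2
affine: ✗, repeated use of h ×2
relevant: ✓, every one of g, h appears
unrestricted: ✓, well-typed at (Int -> Str) -> Str; no restrictions here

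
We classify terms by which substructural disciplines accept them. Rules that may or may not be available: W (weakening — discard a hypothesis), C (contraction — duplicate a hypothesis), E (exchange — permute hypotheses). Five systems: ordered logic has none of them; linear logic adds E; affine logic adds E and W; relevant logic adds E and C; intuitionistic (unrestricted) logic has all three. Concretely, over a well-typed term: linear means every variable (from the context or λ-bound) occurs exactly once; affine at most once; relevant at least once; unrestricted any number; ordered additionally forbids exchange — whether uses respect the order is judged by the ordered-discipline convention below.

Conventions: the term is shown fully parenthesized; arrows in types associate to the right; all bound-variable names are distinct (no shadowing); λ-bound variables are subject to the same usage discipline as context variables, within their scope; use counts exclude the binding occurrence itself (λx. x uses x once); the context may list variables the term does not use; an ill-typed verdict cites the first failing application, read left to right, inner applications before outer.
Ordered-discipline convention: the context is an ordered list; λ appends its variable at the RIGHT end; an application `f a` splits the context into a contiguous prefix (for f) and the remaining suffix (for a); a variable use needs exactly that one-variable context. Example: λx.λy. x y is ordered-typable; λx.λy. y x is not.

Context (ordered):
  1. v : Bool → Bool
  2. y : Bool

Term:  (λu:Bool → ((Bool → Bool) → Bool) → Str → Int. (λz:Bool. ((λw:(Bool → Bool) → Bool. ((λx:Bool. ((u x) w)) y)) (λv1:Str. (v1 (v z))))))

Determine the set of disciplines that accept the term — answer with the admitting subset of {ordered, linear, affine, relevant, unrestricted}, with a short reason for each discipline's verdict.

admitted by: none
usage: v: 1, y: 1, u (bound): 1, z (bound): 1, w (bound): 1, x (bound): 1, v1 (bound): 1
left-to-right use order: u, x, w, y, v1, v, z
typing: ill-typed: applying a non-function (Str)
ordered: ✗, fails simple typing
linear: ✗, a type mismatch blocks all five
affine: ✗, the type mismatch rejects it
relevant: ✗, not simply typable
unrestricted: ✗, fails simple typing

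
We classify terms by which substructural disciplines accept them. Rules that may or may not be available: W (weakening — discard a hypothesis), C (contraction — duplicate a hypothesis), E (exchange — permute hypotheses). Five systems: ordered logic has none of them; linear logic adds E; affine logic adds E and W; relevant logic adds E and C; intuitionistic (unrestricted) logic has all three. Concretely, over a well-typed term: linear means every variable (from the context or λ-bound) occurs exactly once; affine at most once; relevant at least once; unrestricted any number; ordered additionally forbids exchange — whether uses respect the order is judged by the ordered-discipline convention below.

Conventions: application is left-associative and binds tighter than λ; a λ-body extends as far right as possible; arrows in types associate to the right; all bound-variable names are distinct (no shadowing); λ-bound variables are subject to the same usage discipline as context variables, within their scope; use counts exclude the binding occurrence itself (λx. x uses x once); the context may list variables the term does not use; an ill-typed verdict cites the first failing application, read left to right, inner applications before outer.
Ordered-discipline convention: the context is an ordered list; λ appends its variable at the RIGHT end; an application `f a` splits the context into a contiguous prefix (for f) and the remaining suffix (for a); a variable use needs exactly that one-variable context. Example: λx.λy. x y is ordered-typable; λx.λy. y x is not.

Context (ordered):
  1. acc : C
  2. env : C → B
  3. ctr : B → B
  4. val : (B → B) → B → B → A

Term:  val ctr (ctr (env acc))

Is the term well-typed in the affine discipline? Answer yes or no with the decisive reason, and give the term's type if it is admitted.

no — needs contraction — ctr ×2
use counts: acc ×1; env ×1; ctr ×2; val ×1
left-to-right use order: val, ctr, ctr, env, acc
typing: well-typed — term : B → A
per-discipline verdicts: ordered ✗; linear ✗; affine ✗; relevant ✓; unrestricted ✓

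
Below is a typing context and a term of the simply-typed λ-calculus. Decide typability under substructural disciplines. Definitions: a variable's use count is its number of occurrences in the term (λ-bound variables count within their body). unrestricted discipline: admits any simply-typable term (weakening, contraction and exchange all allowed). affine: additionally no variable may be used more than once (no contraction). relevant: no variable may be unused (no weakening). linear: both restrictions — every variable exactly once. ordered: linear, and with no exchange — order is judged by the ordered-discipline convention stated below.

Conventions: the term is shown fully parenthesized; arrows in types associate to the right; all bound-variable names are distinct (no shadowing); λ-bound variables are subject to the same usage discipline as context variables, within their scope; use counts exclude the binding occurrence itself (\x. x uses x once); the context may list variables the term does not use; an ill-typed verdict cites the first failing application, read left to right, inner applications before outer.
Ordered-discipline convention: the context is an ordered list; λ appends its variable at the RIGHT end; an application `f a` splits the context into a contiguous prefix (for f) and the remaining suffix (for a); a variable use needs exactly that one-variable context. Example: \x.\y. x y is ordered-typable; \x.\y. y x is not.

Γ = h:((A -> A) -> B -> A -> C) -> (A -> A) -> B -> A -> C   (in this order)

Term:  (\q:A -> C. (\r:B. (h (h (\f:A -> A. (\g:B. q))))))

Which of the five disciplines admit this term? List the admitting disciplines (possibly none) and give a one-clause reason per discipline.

admitted in: unrestricted
usage: h=2; q [bound]=1; r [bound]=0; f [bound]=0; g [bound]=0
left-to-right use order: h, h, q
typing: well-typed — term : (A -> C) -> B -> (A -> A) -> B -> A -> C
ordered: ✗, repeated use of h ×2; needs weakening: r, f, g unused
linear: ✗, repeated use of h ×2; needs weakening: r, f, g unused
affine: ✗, repeated use of h ×2
relevant: ✗, needs weakening: r, f, g unused
unrestricted: ✓, well-typed at (A -> C) -> B -> (A -> A) -> B -> A -> C; no restrictions here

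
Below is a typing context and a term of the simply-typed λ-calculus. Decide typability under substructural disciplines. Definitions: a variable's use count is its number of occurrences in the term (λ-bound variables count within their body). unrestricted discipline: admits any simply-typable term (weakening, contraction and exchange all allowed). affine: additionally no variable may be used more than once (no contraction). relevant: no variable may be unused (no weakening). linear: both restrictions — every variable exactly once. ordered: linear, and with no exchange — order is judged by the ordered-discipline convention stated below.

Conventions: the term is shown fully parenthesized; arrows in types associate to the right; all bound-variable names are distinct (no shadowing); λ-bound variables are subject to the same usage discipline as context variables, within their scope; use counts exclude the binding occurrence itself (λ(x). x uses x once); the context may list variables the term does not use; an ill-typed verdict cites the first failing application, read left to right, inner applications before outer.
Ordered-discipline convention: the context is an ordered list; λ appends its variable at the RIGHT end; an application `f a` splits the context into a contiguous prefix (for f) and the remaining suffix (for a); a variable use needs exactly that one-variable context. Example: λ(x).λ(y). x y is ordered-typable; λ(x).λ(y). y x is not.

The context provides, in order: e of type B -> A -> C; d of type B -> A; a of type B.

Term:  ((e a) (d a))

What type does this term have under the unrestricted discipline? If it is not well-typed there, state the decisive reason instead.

term : C
variable uses: e: 1; d: 1; a: 2
left-to-right use order: e, a, d, a
typing: ✓ — C
across the five disciplines: ordered ✗ | linear ✗ | affine ✗ | relevant ✓ | unrestricted ✓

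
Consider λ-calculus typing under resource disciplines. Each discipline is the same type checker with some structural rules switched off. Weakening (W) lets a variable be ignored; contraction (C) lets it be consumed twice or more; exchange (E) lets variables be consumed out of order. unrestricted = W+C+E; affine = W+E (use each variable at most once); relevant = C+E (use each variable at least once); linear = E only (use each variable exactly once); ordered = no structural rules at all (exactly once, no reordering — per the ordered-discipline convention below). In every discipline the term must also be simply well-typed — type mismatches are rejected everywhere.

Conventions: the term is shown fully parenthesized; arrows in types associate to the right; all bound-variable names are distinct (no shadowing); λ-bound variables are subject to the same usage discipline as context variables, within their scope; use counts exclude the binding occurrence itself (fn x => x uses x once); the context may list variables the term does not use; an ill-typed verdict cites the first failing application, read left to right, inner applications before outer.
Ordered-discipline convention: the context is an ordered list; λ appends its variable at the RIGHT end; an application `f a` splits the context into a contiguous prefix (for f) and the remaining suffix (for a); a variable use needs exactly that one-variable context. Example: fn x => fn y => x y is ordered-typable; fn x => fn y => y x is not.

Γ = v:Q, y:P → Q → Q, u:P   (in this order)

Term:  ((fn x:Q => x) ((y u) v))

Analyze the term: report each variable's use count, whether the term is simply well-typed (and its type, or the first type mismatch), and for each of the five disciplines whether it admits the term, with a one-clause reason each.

variable uses: v ×1, y ×1, u ×1, x [bound] ×1
use order (left to right): x, y, u, v
typing: ✓ — Q
ordered: ✗ — no ordered split (uses run x, y, u, v)
linear: ✓ — exactly-once usage across v, y, u, x
affine: ✓ — v, y, u, x: no repeats, contraction unneeded
relevant: ✓ — every one of v, y, u, x appears
unrestricted: ✓ — well-typed at Q; no restrictions here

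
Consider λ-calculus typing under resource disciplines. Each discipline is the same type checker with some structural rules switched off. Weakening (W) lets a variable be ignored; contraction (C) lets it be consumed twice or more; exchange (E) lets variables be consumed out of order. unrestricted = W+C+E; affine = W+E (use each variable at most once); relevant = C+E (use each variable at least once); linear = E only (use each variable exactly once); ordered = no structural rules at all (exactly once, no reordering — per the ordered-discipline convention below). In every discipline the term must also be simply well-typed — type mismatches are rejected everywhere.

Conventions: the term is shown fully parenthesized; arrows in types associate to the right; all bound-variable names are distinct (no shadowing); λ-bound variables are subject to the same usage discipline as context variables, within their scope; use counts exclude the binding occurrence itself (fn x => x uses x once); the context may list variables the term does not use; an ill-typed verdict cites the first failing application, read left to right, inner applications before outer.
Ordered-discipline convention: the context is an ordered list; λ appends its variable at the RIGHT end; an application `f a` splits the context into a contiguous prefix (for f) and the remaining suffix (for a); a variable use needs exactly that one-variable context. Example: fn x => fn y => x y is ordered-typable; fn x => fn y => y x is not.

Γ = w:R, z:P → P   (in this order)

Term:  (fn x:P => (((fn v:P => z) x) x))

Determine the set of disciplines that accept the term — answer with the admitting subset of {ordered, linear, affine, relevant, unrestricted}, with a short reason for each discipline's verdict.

admitted by: unrestricted
usage: w: 0; z: 1; x (λ-bound): 2; v (λ-bound): 0
use order (left to right): z, x, x
typing: the term checks, with type P → P
ordered ✗ (uses contraction: x ×2; needs weakening: w, v unused)
linear ✗ (uses contraction: x ×2; needs weakening: w, v unused)
affine ✗ (uses contraction: x ×2)
relevant ✗ (needs weakening: w, v unused)
unrestricted ✓ (type-checks (P → P) and nothing is barred)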